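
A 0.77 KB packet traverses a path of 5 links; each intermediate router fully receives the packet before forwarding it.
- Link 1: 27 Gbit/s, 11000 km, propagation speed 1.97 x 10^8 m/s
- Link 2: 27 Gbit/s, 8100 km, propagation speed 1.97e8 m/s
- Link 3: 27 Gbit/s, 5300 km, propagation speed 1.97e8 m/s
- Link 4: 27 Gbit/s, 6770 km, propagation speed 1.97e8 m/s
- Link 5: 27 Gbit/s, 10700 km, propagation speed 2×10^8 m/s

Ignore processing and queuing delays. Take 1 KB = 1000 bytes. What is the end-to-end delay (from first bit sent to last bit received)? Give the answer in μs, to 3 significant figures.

212000 μs

L = 6160 bits.
Transmission delay per hop = L/R = 6160/27000000000 = 0.228148 μs; 5 hops → 1.14074 μs.
Propagation delays (d/s per hop): 55837.6, 41116.8, 26903.6, 34365.5, 53500 μs; sum = 211723 μs.
End-to-end = 212000 μs.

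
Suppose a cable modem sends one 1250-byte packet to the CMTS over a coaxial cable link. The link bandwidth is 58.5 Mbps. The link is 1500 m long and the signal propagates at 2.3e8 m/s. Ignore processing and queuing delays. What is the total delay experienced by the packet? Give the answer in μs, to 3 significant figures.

L = 1250 × 8 = 10000 bits.
Transmission delay = L/R = 10000 / 58500000 = 170.94 μs.
Propagation delay = d/s = 1500 m / 2.3e+08 m/s = 6.52174 μs.
Total = 177 μs.

177 μs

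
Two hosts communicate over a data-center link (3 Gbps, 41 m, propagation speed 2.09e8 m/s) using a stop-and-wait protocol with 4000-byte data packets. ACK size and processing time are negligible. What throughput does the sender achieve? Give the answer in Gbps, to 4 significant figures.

2.894 Gbps

t_tx = L/R = 32000/3000000000 = 1.06667e-05 s.
t_prop = 41/209000000 = 1.96172e-07 s; RTT = 3.92344e-07 s.
Cycle = t_tx + RTT = 1.1059e-05 s.
Throughput = L / cycle = 32000 / 1.1059e-05 = 2.894 Gbps.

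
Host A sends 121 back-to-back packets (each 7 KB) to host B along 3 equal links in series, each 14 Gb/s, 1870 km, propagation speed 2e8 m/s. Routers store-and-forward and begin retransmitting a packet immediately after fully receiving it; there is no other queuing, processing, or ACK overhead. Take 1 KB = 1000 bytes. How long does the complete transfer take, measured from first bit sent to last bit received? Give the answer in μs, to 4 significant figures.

Per-hop transmission t_tx = L/R = 56000/14000000000 = 4 μs.
Per-hop propagation t_prop = 1870000/200000000 = 9350 μs.
Pipeline fill: first packet needs 3·t_tx to clear all hops; remaining 120 packets each add one t_tx.
Total = (3+121-1)·t_tx + 3·t_prop = 123·4 + 3·9350 = 28540 μs.

28540 μs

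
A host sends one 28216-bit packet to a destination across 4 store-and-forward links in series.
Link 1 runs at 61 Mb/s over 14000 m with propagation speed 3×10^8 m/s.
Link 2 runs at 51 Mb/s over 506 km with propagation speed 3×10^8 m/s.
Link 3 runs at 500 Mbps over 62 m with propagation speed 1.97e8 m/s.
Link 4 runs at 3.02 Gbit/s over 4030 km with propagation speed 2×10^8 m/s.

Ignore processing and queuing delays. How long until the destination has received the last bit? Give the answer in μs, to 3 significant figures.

Transmission delays (L/R per hop): 462.557, 553.255, 56.432, 9.34305 μs; sum = 1081.59 μs.
Propagation delays (d/s per hop): 46.6667, 1686.67, 0.314721, 20150 μs; sum = 21883.6 μs.
End-to-end = 23000 μs.

23000 μs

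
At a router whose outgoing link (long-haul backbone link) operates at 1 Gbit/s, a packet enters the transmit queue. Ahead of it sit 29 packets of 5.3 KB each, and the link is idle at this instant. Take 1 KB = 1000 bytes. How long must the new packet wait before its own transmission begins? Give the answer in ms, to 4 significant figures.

1.230 ms

Each queued packet: L/R = 42400/1000000000 = 0.0424 ms.
29 queued → 1.2296 ms.
Queuing delay = 1.230 ms.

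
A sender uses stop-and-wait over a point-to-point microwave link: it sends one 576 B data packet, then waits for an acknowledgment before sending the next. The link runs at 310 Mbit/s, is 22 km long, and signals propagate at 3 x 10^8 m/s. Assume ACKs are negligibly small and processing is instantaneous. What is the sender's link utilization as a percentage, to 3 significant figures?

t_tx = L/R = 4608/310000000 = 1.48645e-05 s.
t_prop = 22000/300000000 = 7.33333e-05 s; RTT = 0.000146667 s.
Cycle = t_tx + RTT = 0.000161531 s.
Utilization = t_tx / cycle = 1.48645e-05/0.000161531 = 9.20 %.

9.20 %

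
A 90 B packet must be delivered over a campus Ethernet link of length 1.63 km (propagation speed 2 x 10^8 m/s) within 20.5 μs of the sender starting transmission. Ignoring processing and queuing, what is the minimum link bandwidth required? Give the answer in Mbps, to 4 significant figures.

L = 720 bits.
Propagation delay = 1630 / 200000000 = 8.15 μs.
Transmission budget = 20.5 − 8.15 = 12.35 μs.
R ≥ L / t_tx = 720 bits / 1.235e-05 s = 58.30 Mbps.

58.30 Mbps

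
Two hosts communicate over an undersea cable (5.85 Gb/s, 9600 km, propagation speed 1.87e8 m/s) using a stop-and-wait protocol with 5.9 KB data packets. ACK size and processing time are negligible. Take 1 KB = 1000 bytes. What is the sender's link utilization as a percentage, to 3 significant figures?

0.00786 %

t_tx = L/R = 47200/5850000000 = 8.06838e-06 s.
t_prop = 9600000/187000000 = 0.0513369 s; RTT = 0.102674 s.
Cycle = t_tx + RTT = 0.102682 s.
Utilization = t_tx / cycle = 8.06838e-06/0.102682 = 0.00786 %.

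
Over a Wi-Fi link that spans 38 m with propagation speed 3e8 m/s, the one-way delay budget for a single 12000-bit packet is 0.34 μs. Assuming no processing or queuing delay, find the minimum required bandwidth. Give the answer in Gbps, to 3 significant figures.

56.3 Gbps

Propagation delay = 38 / 300000000 = 0.126667 μs.
Transmission budget = 0.34 − 0.126667 = 0.213333 μs.
R ≥ L / t_tx = 12000 bits / 2.13333e-07 s = 56.3 Gbps.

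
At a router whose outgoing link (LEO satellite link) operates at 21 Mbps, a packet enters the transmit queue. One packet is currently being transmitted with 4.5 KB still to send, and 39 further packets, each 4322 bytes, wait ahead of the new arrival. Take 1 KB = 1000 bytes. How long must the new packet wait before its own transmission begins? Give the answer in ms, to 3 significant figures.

65.9 ms

Each queued packet: L/R = 34576/21000000 = 1.64648 ms.
39 queued → 64.2126 ms.
Plus remaining 36000 bits of current packet: 1.71429 ms.
Queuing delay = 65.9 ms.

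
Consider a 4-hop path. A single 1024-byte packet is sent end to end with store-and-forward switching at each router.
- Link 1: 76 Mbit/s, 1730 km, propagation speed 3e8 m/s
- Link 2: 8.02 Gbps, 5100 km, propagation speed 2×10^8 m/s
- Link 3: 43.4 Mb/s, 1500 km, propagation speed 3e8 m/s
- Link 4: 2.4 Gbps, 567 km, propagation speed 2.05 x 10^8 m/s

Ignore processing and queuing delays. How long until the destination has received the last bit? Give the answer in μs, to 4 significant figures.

L = 1024 × 8 = 8192 bits.
Transmission delays (L/R per hop): 107.789, 1.02145, 188.756, 3.41333 μs; sum = 300.98 μs.
Propagation delays (d/s per hop): 5766.67, 25500, 5000, 2765.85 μs; sum = 39032.5 μs.
End-to-end = 39330 μs.

39330 μs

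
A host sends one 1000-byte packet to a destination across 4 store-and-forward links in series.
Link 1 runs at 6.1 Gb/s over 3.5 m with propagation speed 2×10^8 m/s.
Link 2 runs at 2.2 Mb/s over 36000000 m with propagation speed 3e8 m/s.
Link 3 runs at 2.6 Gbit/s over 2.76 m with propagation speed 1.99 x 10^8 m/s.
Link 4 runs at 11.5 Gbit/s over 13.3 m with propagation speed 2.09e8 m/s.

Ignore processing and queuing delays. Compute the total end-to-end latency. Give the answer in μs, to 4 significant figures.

L = 1000 × 8 = 8000 bits.
Transmission delays (L/R per hop): 1.31148, 3636.36, 3.07692, 0.695652 μs; sum = 3641.45 μs.
Propagation delays (d/s per hop): 0.0175, 120000, 0.0138693, 0.0636364 μs; sum = 120000 μs.
End-to-end = 123600 μs.

123600 μs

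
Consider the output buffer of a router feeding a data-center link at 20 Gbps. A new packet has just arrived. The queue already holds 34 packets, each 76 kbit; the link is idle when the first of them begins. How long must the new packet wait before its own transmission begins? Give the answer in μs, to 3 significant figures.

Each queued packet: L/R = 76000/20000000000 = 3.8 μs.
34 queued → 129.2 μs.
Queuing delay = 129 μs.

129 μs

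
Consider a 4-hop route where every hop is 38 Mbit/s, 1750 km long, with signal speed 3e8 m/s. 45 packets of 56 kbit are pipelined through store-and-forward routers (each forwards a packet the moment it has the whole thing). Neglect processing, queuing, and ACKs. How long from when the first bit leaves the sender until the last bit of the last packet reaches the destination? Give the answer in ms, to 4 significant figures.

94.07 ms

Per-hop transmission t_tx = L/R = 56000/38000000 = 1.47368 ms.
Per-hop propagation t_prop = 1750000/300000000 = 5.83333 ms.
Pipeline fill: first packet needs 4·t_tx to clear all hops; remaining 44 packets each add one t_tx.
Total = (4+45-1)·t_tx + 4·t_prop = 48·1.47368 + 4·5.83333 = 94.07 ms.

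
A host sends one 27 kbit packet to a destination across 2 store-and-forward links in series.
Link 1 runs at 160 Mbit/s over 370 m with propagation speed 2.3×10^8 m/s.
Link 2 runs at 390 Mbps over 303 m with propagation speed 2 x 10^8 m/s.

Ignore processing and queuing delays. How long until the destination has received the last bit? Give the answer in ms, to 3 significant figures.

0.241 ms

L = 27000 bits.
Transmission delays (L/R per hop): 0.16875, 0.0692308 ms; sum = 0.237981 ms.
Propagation delays (d/s per hop): 0.0016087, 0.001515 ms; sum = 0.0031237 ms.
End-to-end = 0.241 ms.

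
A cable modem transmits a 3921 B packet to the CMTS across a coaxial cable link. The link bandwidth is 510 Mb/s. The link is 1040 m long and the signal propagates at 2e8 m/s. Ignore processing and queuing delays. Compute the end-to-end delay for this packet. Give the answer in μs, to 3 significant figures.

66.7 μs

L = 3921 × 8 = 31368 bits.
Transmission delay = L/R = 31368 / 510000000 = 61.5059 μs.
Propagation delay = d/s = 1040 m / 200000000 m/s = 5.2 μs.
Total = 66.7 μs.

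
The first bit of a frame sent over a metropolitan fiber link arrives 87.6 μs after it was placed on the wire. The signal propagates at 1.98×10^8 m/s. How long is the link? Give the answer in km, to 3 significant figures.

d = s × t_prop = 198000000 × 8.76e-05 = 17.3 km.

17.3 km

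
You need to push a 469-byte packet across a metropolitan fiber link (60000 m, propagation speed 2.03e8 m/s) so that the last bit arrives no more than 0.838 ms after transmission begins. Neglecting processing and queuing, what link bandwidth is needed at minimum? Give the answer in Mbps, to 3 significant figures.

L = 3752 bits.
Propagation delay = 60000 / 2.03e+08 = 0.295567 ms.
Transmission budget = 0.838 − 0.295567 = 0.542433 ms.
R ≥ L / t_tx = 3752 bits / 0.000542433 s = 6.92 Mbps.

6.92 Mbps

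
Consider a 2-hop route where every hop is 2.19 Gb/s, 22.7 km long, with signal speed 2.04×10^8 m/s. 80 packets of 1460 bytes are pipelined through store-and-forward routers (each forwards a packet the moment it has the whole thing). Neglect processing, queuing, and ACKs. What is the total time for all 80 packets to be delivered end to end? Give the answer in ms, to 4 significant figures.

0.6545 ms

Per-hop transmission t_tx = L/R = 11680/2190000000 = 0.00533333 ms.
Per-hop propagation t_prop = 22700/204000000 = 0.111275 ms.
Pipeline fill: first packet needs 2·t_tx to clear all hops; remaining 79 packets each add one t_tx.
Total = (2+80-1)·t_tx + 2·t_prop = 81·0.00533333 + 2·0.111275 = 0.6545 ms.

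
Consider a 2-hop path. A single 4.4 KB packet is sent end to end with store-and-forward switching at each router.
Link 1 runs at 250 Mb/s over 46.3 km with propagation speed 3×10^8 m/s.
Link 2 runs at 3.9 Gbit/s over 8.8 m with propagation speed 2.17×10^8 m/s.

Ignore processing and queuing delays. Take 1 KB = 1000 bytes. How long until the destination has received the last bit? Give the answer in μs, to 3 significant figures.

L = 35200 bits.
Transmission delays (L/R per hop): 140.8, 9.02564 μs; sum = 149.826 μs.
Propagation delays (d/s per hop): 154.333, 0.040553 μs; sum = 154.374 μs.
End-to-end = 304 μs.

304 μs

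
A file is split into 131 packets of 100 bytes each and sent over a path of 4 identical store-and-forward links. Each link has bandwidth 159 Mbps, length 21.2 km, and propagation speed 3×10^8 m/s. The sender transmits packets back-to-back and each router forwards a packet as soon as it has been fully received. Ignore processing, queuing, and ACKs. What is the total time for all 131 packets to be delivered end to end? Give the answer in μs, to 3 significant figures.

957 μs

Per-hop transmission t_tx = L/R = 800/159000000 = 5.03145 μs.
Per-hop propagation t_prop = 21200/300000000 = 70.6667 μs.
Pipeline fill: first packet needs 4·t_tx to clear all hops; remaining 130 packets each add one t_tx.
Total = (4+131-1)·t_tx + 4·t_prop = 134·5.03145 + 4·70.6667 = 957 μs.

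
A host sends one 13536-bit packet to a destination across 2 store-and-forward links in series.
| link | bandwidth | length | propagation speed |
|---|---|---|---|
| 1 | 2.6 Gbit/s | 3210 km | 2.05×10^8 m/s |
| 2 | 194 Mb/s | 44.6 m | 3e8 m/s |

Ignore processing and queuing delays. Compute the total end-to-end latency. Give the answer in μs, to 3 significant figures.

15700 μs

Transmission delays (L/R per hop): 5.20615, 69.7732 μs; sum = 74.9793 μs.
Propagation delays (d/s per hop): 15658.5, 0.148667 μs; sum = 15658.7 μs.
End-to-end = 15700 μs.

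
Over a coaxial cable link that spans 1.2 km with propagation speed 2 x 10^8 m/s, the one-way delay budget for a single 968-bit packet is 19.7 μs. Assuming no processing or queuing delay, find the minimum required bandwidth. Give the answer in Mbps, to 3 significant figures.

Propagation delay = 1200 / 200000000 = 6 μs.
Transmission budget = 19.7 − 6 = 13.7 μs.
R ≥ L / t_tx = 968 bits / 1.37e-05 s = 70.7 Mbps.

70.7 Mbps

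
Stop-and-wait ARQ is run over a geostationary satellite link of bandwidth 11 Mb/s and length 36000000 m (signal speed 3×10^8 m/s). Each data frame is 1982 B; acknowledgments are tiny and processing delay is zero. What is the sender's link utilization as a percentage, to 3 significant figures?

t_tx = L/R = 15856/11000000 = 0.00144145 s.
t_prop = 36000000/300000000 = 0.12 s; RTT = 0.24 s.
Cycle = t_tx + RTT = 0.241441 s.
Utilization = t_tx / cycle = 0.00144145/0.241441 = 0.597 %.

0.597 %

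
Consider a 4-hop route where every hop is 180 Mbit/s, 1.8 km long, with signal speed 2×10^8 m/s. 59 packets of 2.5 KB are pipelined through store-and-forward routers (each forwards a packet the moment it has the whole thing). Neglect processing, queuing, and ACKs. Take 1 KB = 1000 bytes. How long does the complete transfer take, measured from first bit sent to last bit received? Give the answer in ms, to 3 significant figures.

Per-hop transmission t_tx = L/R = 20000/180000000 = 0.111111 ms.
Per-hop propagation t_prop = 1800/200000000 = 0.009 ms.
Pipeline fill: first packet needs 4·t_tx to clear all hops; remaining 58 packets each add one t_tx.
Total = (4+59-1)·t_tx + 4·t_prop = 62·0.111111 + 4·0.009 = 6.92 ms.

6.92 ms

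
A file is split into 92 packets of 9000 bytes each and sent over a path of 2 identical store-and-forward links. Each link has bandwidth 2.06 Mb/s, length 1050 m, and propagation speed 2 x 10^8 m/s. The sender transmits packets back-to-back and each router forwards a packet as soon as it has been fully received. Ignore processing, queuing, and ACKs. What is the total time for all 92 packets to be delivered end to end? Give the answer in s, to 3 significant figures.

Per-hop transmission t_tx = L/R = 72000/2060000 = 0.0349515 s.
Per-hop propagation t_prop = 1050/200000000 = 5.25e-06 s.
Pipeline fill: first packet needs 2·t_tx to clear all hops; remaining 91 packets each add one t_tx.
Total = (2+92-1)·t_tx + 2·t_prop = 93·0.0349515 + 2·5.25e-06 = 3.25 s.

3.25 s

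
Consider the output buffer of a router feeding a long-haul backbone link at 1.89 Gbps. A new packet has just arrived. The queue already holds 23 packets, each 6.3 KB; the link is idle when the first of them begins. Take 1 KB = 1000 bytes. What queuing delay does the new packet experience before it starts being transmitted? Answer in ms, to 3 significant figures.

0.613 ms

Each queued packet: L/R = 50400/1890000000 = 0.0266667 ms.
23 queued → 0.613333 ms.
Queuing delay = 0.613 ms.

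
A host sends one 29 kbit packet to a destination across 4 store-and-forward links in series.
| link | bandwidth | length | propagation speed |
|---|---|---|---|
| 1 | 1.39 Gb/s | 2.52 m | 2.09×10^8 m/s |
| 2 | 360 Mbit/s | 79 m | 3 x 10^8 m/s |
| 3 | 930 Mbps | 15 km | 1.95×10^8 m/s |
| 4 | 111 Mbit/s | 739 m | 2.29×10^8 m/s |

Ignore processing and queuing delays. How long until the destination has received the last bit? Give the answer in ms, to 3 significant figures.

L = 29000 bits.
Transmission delays (L/R per hop): 0.0208633, 0.0805556, 0.0311828, 0.261261 ms; sum = 0.393863 ms.
Propagation delays (d/s per hop): 1.20574e-05, 0.000263333, 0.0769231, 0.00322707 ms; sum = 0.0804255 ms.
End-to-end = 0.474 ms.

0.474 ms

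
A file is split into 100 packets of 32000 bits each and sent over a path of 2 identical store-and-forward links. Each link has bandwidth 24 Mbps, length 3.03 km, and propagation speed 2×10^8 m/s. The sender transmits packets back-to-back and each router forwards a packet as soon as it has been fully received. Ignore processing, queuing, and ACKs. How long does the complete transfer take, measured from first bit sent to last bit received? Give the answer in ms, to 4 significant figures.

134.7 ms

Per-hop transmission t_tx = L/R = 32000/24000000 = 1.33333 ms.
Per-hop propagation t_prop = 3030/200000000 = 0.01515 ms.
Pipeline fill: first packet needs 2·t_tx to clear all hops; remaining 99 packets each add one t_tx.
Total = (2+100-1)·t_tx + 2·t_prop = 101·1.33333 + 2·0.01515 = 134.7 ms.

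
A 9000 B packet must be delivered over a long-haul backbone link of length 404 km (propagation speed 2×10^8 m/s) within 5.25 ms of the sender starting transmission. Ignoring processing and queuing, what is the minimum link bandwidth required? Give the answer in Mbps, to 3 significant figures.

L = 72000 bits.
Propagation delay = 404000 / 200000000 = 2.02 ms.
Transmission budget = 5.25 − 2.02 = 3.23 ms.
R ≥ L / t_tx = 72000 bits / 0.00323 s = 22.3 Mbps.

22.3 Mbps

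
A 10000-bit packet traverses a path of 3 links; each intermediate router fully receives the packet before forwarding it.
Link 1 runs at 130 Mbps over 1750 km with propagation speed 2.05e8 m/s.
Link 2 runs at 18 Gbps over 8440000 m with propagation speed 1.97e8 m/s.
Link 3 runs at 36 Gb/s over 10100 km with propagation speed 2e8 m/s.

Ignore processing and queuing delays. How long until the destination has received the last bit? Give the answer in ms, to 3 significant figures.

Transmission delays (L/R per hop): 0.0769231, 0.000555556, 0.000277778 ms; sum = 0.0777564 ms.
Propagation delays (d/s per hop): 8.53659, 42.8426, 50.5 ms; sum = 101.879 ms.
End-to-end = 102 ms.

102 ms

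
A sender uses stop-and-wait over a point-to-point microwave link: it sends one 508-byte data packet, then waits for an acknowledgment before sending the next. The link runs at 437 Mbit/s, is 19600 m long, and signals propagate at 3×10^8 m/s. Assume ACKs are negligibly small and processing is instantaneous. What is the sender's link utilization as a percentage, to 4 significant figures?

t_tx = L/R = 4064/437000000 = 9.29977e-06 s.
t_prop = 19600/300000000 = 6.53333e-05 s; RTT = 0.000130667 s.
Cycle = t_tx + RTT = 0.000139966 s.
Utilization = t_tx / cycle = 9.29977e-06/0.000139966 = 6.644 %.

6.644 %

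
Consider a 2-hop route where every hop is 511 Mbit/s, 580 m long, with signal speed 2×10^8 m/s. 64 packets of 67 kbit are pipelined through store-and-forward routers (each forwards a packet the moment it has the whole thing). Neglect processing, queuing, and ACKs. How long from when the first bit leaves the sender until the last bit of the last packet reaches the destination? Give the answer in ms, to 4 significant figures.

Per-hop transmission t_tx = L/R = 67000/511000000 = 0.131115 ms.
Per-hop propagation t_prop = 580/200000000 = 0.0029 ms.
Pipeline fill: first packet needs 2·t_tx to clear all hops; remaining 63 packets each add one t_tx.
Total = (2+64-1)·t_tx + 2·t_prop = 65·0.131115 + 2·0.0029 = 8.528 ms.

8.528 ms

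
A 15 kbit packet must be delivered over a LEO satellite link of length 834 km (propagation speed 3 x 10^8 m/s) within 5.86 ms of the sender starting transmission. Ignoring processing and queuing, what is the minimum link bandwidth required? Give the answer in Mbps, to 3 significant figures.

Propagation delay = 834000 / 300000000 = 2.78 ms.
Transmission budget = 5.86 − 2.78 = 3.08 ms.
R ≥ L / t_tx = 15000 bits / 0.00308 s = 4.87 Mbps.

4.87 Mbps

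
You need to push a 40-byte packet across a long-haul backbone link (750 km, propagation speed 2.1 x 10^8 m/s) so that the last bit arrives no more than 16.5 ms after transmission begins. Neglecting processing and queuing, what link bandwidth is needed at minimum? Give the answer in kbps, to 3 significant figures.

L = 320 bits.
Propagation delay = 750000 / 210000000 = 3.57143 ms.
Transmission budget = 16.5 − 3.57143 = 12.9286 ms.
R ≥ L / t_tx = 320 bits / 0.0129286 s = 24.8 kbps.

24.8 kbps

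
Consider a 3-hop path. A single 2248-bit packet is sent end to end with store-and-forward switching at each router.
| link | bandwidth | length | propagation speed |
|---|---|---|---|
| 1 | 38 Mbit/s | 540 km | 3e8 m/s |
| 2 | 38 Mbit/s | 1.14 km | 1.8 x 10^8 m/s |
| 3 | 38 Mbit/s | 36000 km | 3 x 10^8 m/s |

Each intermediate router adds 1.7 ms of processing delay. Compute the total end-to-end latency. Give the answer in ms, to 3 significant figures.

Transmission delay per hop = L/R = 2248/38000000 = 0.0591579 ms; 3 hops → 0.177474 ms.
Propagation delays (d/s per hop): 1.8, 0.00633333, 120 ms; sum = 121.806 ms.
Processing at 2 router(s): 2 × 1.7 ms = 3.4 ms.
End-to-end = 125 ms.

125 ms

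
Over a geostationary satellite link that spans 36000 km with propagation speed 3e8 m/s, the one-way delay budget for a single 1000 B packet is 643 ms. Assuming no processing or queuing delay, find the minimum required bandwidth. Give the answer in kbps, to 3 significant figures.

15.3 kbps

L = 8000 bits.
Propagation delay = 36000000 / 300000000 = 120 ms.
Transmission budget = 643 − 120 = 523 ms.
R ≥ L / t_tx = 8000 bits / 0.523 s = 15.3 kbps.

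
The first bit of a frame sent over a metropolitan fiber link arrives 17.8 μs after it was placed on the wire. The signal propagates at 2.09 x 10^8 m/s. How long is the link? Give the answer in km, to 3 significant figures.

d = s × t_prop = 209000000 × 1.78e-05 = 3.72 km.

3.72 km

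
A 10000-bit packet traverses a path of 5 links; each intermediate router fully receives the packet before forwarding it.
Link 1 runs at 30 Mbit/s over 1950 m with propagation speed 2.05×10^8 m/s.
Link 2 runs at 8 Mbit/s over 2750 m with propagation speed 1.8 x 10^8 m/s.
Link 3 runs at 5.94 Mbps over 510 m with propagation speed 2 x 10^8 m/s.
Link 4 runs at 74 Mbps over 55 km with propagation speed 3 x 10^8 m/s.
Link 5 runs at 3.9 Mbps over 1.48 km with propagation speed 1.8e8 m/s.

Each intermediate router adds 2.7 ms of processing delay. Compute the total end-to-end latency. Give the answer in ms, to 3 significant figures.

17.0 ms

Transmission delays (L/R per hop): 0.333333, 1.25, 1.6835, 0.135135, 2.5641 ms; sum = 5.96607 ms.
Propagation delays (d/s per hop): 0.0095122, 0.0152778, 0.00255, 0.183333, 0.00822222 ms; sum = 0.218896 ms.
Processing at 4 router(s): 4 × 2.7 ms = 10.8 ms.
End-to-end = 17.0 ms.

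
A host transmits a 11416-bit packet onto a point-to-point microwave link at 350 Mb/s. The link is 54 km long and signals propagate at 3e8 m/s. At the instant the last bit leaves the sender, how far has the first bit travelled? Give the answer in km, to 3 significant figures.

t_tx = L/R = 11416/350000000 = 3.26171e-05 s.
Distance = s × t_tx = 300000000 × 3.26171e-05 = 9.79 km.

9.79 km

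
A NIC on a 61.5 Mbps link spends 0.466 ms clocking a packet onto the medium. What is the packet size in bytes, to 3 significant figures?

L = R × t_tx = 61500000 b/s × 0.000466 s = 28659 bits.
In bytes: 28659 / 8 = 3580 bytes.

3580 bytes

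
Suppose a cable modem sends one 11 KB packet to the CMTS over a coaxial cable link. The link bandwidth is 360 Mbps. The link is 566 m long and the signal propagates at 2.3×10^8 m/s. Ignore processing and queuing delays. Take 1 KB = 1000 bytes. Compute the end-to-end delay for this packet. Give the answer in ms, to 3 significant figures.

0.247 ms

L = 88000 bits.
Transmission delay = L/R = 88000 / 360000000 = 0.244444 ms.
Propagation delay = d/s = 566 m / 2.3e+08 m/s = 0.00246087 ms.
Total = 0.247 ms.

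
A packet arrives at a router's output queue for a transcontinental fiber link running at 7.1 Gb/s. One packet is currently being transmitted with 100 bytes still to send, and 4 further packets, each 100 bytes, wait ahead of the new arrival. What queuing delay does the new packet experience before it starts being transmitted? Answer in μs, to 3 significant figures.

Each queued packet: L/R = 800/7100000000 = 0.112676 μs.
4 queued → 0.450704 μs.
Plus remaining 800 bits of current packet: 0.112676 μs.
Queuing delay = 0.563 μs.

0.563 μs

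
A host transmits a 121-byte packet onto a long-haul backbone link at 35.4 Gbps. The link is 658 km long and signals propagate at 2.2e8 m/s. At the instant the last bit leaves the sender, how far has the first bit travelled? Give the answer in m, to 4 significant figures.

t_tx = L/R = 968/35400000000 = 2.73446e-08 s.
Distance = s × t_tx = 2.2e+08 × 2.73446e-08 = 6.016 m.

6.016 m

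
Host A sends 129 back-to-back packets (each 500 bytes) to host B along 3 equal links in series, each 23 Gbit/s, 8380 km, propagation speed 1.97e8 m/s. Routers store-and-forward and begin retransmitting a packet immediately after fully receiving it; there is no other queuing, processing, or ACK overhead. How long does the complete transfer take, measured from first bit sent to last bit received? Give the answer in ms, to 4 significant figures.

127.6 ms

Per-hop transmission t_tx = L/R = 4000/23000000000 = 0.000173913 ms.
Per-hop propagation t_prop = 8380000/197000000 = 42.5381 ms.
Pipeline fill: first packet needs 3·t_tx to clear all hops; remaining 128 packets each add one t_tx.
Total = (3+129-1)·t_tx + 3·t_prop = 131·0.000173913 + 3·42.5381 = 127.6 ms.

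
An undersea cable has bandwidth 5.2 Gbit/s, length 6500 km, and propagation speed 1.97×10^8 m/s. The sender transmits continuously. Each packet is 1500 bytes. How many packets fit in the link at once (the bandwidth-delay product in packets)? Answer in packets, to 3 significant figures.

14300 packets

Propagation delay = 6500000 / 197000000 = 0.0329949 s.
BDP = R × t_prop = 5200000000 × 0.0329949 = 171574000 bits.
In packets of 12000 bits: 14300 packets.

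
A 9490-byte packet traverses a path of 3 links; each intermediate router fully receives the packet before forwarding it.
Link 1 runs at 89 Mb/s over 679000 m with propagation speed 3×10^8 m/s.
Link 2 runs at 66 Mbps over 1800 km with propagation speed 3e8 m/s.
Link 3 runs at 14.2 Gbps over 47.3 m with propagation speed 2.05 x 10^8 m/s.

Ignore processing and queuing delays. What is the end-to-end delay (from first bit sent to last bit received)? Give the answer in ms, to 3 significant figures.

10.3 ms

L = 9490 × 8 = 75920 bits.
Transmission delays (L/R per hop): 0.853034, 1.1503, 0.00534648 ms; sum = 2.00868 ms.
Propagation delays (d/s per hop): 2.26333, 6, 0.000230732 ms; sum = 8.26356 ms.
End-to-end = 10.3 ms.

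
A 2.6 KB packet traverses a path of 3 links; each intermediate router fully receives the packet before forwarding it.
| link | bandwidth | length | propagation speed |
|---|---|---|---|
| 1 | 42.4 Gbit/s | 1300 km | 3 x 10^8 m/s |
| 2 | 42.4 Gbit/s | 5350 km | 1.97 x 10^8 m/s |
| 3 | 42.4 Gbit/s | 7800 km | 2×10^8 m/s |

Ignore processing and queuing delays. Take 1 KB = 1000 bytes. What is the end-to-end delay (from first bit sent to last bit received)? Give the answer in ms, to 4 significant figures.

70.49 ms

L = 20800 bits.
Transmission delay per hop = L/R = 20800/42400000000 = 0.000490566 ms; 3 hops → 0.0014717 ms.
Propagation delays (d/s per hop): 4.33333, 27.1574, 39 ms; sum = 70.4907 ms.
End-to-end = 70.49 ms.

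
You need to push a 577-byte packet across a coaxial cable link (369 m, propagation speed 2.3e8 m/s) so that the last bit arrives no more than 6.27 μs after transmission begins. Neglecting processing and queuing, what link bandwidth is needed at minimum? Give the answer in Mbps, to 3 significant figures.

L = 4616 bits.
Propagation delay = 369 / 2.3e+08 = 1.60435 μs.
Transmission budget = 6.27 − 1.60435 = 4.66565 μs.
R ≥ L / t_tx = 4616 bits / 4.66565e-06 s = 989 Mbps.

989 Mbps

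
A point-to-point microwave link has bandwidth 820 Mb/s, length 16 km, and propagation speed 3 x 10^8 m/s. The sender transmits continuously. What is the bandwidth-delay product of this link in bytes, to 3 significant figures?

5470 bytes

Propagation delay = 16000 / 300000000 = 5.33333e-05 s.
BDP = R × t_prop = 820000000 × 5.33333e-05 = 43733.3 bits.
In bytes: 43733.3/8 = 5470 bytes.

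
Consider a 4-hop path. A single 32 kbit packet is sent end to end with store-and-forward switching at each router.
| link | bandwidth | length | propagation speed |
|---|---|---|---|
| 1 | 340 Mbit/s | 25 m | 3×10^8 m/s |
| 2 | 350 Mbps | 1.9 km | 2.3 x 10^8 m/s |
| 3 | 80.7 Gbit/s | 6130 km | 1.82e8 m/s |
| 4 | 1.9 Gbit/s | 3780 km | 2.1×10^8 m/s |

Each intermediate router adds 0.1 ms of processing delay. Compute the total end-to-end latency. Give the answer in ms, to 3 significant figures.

52.2 ms

L = 32000 bits.
Transmission delays (L/R per hop): 0.0941176, 0.0914286, 0.00039653, 0.0168421 ms; sum = 0.202785 ms.
Propagation delays (d/s per hop): 8.33333e-05, 0.00826087, 33.6813, 18 ms; sum = 51.6897 ms.
Processing at 3 router(s): 3 × 0.1 ms = 0.3 ms.
End-to-end = 52.2 ms.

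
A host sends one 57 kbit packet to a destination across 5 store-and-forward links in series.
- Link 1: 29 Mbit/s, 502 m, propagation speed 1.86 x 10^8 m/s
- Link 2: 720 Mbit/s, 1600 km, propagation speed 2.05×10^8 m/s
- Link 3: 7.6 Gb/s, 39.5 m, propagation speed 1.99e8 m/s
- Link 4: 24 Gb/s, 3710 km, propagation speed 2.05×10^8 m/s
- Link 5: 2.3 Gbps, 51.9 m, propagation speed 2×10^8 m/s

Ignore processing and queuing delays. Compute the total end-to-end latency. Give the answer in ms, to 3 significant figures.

28.0 ms

L = 57000 bits.
Transmission delays (L/R per hop): 1.96552, 0.0791667, 0.0075, 0.002375, 0.0247826 ms; sum = 2.07934 ms.
Propagation delays (d/s per hop): 0.00269892, 7.80488, 0.000198492, 18.0976, 0.0002595 ms; sum = 25.9056 ms.
End-to-end = 28.0 ms.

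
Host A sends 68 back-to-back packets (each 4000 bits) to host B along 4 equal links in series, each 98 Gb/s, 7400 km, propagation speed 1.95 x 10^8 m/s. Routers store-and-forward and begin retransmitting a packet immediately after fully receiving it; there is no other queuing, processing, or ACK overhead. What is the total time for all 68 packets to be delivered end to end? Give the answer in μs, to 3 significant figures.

Per-hop transmission t_tx = L/R = 4000/98000000000 = 0.0408163 μs.
Per-hop propagation t_prop = 7400000/195000000 = 37948.7 μs.
Pipeline fill: first packet needs 4·t_tx to clear all hops; remaining 67 packets each add one t_tx.
Total = (4+68-1)·t_tx + 4·t_prop = 71·0.0408163 + 4·37948.7 = 152000 μs.

152000 μs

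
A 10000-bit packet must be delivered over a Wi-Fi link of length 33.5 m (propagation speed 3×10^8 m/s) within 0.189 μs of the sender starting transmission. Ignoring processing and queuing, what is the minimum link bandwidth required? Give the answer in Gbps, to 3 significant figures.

Propagation delay = 33.5 / 300000000 = 0.111667 μs.
Transmission budget = 0.189 − 0.111667 = 0.0773333 μs.
R ≥ L / t_tx = 10000 bits / 7.73333e-08 s = 129 Gbps.

129 Gbps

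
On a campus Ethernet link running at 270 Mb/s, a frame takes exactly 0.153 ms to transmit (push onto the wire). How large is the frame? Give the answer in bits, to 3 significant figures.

L = R × t_tx = 270000000 b/s × 0.000153 s = 41310 bits.

41300 bits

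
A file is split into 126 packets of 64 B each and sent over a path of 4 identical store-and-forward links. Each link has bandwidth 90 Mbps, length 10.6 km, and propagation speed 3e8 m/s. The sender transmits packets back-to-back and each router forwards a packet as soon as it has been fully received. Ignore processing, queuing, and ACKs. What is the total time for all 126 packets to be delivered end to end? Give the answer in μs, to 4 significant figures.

875.2 μs

Per-hop transmission t_tx = L/R = 512/90000000 = 5.68889 μs.
Per-hop propagation t_prop = 10600/300000000 = 35.3333 μs.
Pipeline fill: first packet needs 4·t_tx to clear all hops; remaining 125 packets each add one t_tx.
Total = (4+126-1)·t_tx + 4·t_prop = 129·5.68889 + 4·35.3333 = 875.2 μs.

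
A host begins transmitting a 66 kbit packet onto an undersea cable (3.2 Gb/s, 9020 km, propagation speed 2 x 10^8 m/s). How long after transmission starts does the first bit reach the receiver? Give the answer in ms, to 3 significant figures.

First bit experiences only propagation delay: d/s = 9020000/200000000 = 45.1 ms.

45.1 ms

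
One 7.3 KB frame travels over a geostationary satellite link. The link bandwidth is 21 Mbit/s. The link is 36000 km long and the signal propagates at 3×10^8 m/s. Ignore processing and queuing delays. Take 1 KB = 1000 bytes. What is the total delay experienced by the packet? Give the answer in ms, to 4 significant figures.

L = 58400 bits.
Transmission delay = L/R = 58400 / 21000000 = 2.78095 ms.
Propagation delay = d/s = 36000000 m / 300000000 m/s = 120 ms.
Total = 122.8 ms.

122.8 ms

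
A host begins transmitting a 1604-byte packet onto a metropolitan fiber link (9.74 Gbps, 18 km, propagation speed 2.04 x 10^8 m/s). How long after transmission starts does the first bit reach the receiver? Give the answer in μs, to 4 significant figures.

88.24 μs

First bit experiences only propagation delay: d/s = 18000/204000000 = 88.24 μs.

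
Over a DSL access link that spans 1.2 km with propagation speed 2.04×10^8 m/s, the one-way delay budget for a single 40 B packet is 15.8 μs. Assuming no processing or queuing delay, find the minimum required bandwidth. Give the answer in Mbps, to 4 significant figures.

32.27 Mbps

L = 320 bits.
Propagation delay = 1200 / 204000000 = 5.88235 μs.
Transmission budget = 15.8 − 5.88235 = 9.91765 μs.
R ≥ L / t_tx = 320 bits / 9.91765e-06 s = 32.27 Mbps.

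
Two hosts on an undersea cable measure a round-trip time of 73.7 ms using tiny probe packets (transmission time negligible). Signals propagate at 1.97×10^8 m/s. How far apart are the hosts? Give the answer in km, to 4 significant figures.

One-way propagation = RTT/2 = 36.85 ms.
d = s × t = 197000000 × 0.03685 = 7259 km.

7259 km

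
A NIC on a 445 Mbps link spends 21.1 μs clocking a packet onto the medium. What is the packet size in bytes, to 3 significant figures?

L = R × t_tx = 445000000 b/s × 2.11e-05 s = 9389.5 bits.
In bytes: 9389.5 / 8 = 1170 bytes.

1170 bytes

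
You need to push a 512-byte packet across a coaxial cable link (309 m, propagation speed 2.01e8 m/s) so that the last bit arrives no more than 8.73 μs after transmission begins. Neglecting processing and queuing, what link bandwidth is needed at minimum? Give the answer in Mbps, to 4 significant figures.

569.5 Mbps

L = 4096 bits.
Propagation delay = 309 / 2.01e+08 = 1.53731 μs.
Transmission budget = 8.73 − 1.53731 = 7.19269 μs.
R ≥ L / t_tx = 4096 bits / 7.19269e-06 s = 569.5 Mbps.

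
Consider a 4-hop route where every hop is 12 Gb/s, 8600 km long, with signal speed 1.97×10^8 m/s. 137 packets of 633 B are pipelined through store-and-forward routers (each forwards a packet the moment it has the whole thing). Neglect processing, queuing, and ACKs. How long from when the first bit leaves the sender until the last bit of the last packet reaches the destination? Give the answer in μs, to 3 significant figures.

Per-hop transmission t_tx = L/R = 5064/12000000000 = 0.422 μs.
Per-hop propagation t_prop = 8600000/197000000 = 43654.8 μs.
Pipeline fill: first packet needs 4·t_tx to clear all hops; remaining 136 packets each add one t_tx.
Total = (4+137-1)·t_tx + 4·t_prop = 140·0.422 + 4·43654.8 = 175000 μs.

175000 μs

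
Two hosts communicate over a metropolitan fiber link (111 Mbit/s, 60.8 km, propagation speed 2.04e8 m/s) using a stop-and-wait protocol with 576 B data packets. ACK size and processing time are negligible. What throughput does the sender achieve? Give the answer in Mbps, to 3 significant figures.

7.23 Mbps

t_tx = L/R = 4608/111000000 = 4.15135e-05 s.
t_prop = 60800/204000000 = 0.000298039 s; RTT = 0.000596078 s.
Cycle = t_tx + RTT = 0.000637592 s.
Throughput = L / cycle = 4608 / 0.000637592 = 7.23 Mbps.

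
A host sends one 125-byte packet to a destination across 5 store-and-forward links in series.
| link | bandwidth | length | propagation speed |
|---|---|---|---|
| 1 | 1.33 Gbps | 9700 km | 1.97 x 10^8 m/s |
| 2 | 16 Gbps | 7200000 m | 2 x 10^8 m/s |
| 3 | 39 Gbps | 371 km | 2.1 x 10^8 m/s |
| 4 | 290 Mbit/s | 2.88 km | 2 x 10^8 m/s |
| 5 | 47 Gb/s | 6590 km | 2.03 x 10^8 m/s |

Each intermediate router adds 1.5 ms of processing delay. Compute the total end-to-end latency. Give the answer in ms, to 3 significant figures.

L = 125 × 8 = 1000 bits.
Transmission delays (L/R per hop): 0.00075188, 6.25e-05, 2.5641e-05, 0.00344828, 2.12766e-05 ms; sum = 0.00430957 ms.
Propagation delays (d/s per hop): 49.2386, 36, 1.76667, 0.0144, 32.4631 ms; sum = 119.483 ms.
Processing at 4 router(s): 4 × 1.5 ms = 6 ms.
End-to-end = 125 ms.

125 ms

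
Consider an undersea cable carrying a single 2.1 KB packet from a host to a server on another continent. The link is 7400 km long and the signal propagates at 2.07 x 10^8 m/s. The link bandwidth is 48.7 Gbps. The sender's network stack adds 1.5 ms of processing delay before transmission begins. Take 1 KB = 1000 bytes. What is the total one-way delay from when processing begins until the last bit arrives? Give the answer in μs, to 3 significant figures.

L = 16800 bits.
Transmission delay = L/R = 16800 / 48700000000 = 0.344969 μs.
Propagation delay = d/s = 7400000 m / 2.07e+08 m/s = 35748.8 μs.
Plus processing delay 1.5 ms = 1500 μs.
Total = 37200 μs.

37200 μs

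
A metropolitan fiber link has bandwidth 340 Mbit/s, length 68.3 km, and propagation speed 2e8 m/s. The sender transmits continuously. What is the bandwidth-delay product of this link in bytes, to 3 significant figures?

14500 bytes

Propagation delay = 68300 / 200000000 = 0.0003415 s.
BDP = R × t_prop = 340000000 × 0.0003415 = 116110 bits.
In bytes: 116110/8 = 14500 bytes.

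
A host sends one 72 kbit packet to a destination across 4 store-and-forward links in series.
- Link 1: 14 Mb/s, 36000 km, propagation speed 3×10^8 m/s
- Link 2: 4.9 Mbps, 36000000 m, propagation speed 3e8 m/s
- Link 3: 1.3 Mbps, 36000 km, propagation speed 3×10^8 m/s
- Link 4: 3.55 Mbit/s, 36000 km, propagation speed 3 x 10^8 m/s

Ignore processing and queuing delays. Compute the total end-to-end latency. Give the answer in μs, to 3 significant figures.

576000 μs

L = 72000 bits.
Transmission delays (L/R per hop): 5142.86, 14693.9, 55384.6, 20281.7 μs; sum = 95503 μs.
Propagation delays (d/s per hop): 120000, 120000, 120000, 120000 μs; sum = 480000 μs.
End-to-end = 576000 μs.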